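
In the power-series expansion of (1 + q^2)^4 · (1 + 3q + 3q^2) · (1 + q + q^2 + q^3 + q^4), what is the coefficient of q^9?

68

(1 + q^2)^4 has coefficients 1,0,4,0,6,0,4,0,1 for degrees 0…8.
(1 + 3q + 3q^2) has coefficients 1,3,3,0,0,0,0,0,0,0 for degrees 0…9.
Finally multiplying by (1 + q + q^2 + q^3 + q^4), the product of all factors after the first has coefficients 1,4,7,7,7,6,3,0,0,0 for degrees 0…9.
[q^9] = 1·0 + 4·0 + 6·6 + 4·7 + 1·4 = 68.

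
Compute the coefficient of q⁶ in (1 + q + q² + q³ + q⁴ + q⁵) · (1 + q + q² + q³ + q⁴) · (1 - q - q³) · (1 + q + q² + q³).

-9

(1 + q + q² + q³ + q⁴ + q⁵) has coefficients 1,1,1,1,1,1 for degrees 0…5.
(1 + q + q² + q³ + q⁴) has coefficients 1,1,1,1,1,0,0 for degrees 0…6.
Multiplying by (1 - q - q³) gives running coefficients 1,0,0,-1,-1,-2,-1 for degrees 0…6.
Finally multiplying by (1 + q + q² + q³), the product of all factors after the first has coefficients 1,1,1,0,-2,-4,-5 for degrees 0…6.
[q⁶] = 1·(-5) + 1·(-4) + 1·(-2) + 1·0 + 1·1 + 1·1 = -9.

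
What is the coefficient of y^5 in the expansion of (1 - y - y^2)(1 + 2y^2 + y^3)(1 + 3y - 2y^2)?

(1 - y - y^2) has coefficients 1,-1,-1 for degrees 0…2.
(1 + 2y^2 + y^3) has coefficients 1,0,2,1,0,0 for degrees 0…5.
Finally multiplying by (1 + 3y - 2y^2), the product of all factors after the first has coefficients 1,3,0,7,-1,-2 for degrees 0…5.
[y^5] = 1·(-2) − 1·(-1) − 1·7 = -8.

-8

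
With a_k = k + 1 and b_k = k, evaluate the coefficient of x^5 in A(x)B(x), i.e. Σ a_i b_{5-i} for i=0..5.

35

Write out a_i and b_{5-i} for i = 0,…,5 and sum the products.
Σ = 1·5 + 2·4 + 3·3 + 4·2 + 5·1 + 6·0 = 35.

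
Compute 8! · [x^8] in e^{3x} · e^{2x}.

The EGF product rule gives c_8 = Σ_{k_1+k_2=8} C(8; k_1,k_2) · ∏ g_i(k_i), where e^{3x} gives (3)^k; e^{2x} gives (2)^k.
g_1(k) for k = 0…8: 1, 3, 9, 27, 81, 243, 729, 2187, 6561.
g_2(k) for k = 0…8: 1, 2, 4, 8, 16, 32, 64, 128, 256.
c_8 = Σ_k C(8,k)·g_1(k)·g_2(8−k) = 1·1·256 + 8·3·128 + 28·9·64 + 56·27·32 + 70·81·16 + 56·243·8 + 28·729·4 + 8·2187·2 + 1·6561·1 = 256 + 3072 + 16128 + 48384 + 90720 + 108864 + 81648 + 34992 + 6561 = 390625.

390625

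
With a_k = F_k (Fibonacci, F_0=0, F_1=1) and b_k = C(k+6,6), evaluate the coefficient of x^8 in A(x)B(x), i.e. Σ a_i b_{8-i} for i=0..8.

Write out a_i and b_{8-i} for i = 0,…,8 and sum the products.
Σ = 0·3003 + 1·1716 + 1·924 + 2·462 + 3·210 + 5·84 + 8·28 + 13·7 + 21·1 = 4950.

4950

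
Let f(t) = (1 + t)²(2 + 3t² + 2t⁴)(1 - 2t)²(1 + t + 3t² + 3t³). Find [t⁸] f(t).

(1 + t)² has coefficients 1,2,1 for degrees 0…2.
(2 + 3t² + 2t⁴) has coefficients 2,0,3,0,2,0,0,0,0 for degrees 0…8.
Multiplying by (1 - 2t)² gives running coefficients 2,-8,11,-12,14,-8,8,0,0 for degrees 0…8.
Finally multiplying by (1 + t + 3t² + 3t³), the product of all factors after the first has coefficients 2,-6,9,-19,11,3,6,26,0 for degrees 0…8.
[t⁸] = 1·0 + 2·26 + 1·6 = 58.

58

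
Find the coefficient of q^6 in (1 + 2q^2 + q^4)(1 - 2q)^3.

(1 + 2q^2 + q^4) has coefficients 1,0,2,0,1 for degrees 0…4.
(1 - 2q)^3 has coefficients 1,-6,12,-8,0,0,0 for degrees 0…6.
[q^6] = 1·0 + 2·0 + 1·12 = 12.

12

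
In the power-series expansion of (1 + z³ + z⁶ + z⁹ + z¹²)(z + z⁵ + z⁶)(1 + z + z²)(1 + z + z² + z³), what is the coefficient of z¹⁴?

12

(1 + z³ + z⁶ + z⁹ + z¹²) has coefficients 1,0,0,1,0,0,1,0,0,1,0,0,1 for degrees 0…12.
(z + z⁵ + z⁶) has coefficients 0,1,0,0,0,1,1,0,0,0,0,0,0,0,0 for degrees 0…14.
Multiplying by (1 + z + z²) gives running coefficients 0,1,1,1,0,1,2,2,1,0,0,0,0,0,0 for degrees 0…14.
Finally multiplying by (1 + z + z² + z³), the product of all factors after the first has coefficients 0,1,2,3,3,3,4,5,6,5,3,1,0,0,0 for degrees 0…14.
[z¹⁴] = 1·0 + 1·1 + 1·6 + 1·3 + 1·2 = 12.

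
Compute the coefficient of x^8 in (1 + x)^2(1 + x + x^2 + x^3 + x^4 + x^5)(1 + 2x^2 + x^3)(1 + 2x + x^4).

51

(1 + x)^2 has coefficients 1,2,1 for degrees 0…2.
(1 + x + x^2 + x^3 + x^4 + x^5) has coefficients 1,1,1,1,1,1,0,0,0 for degrees 0…8.
Multiplying by (1 + 2x^2 + x^3) gives running coefficients 1,1,3,4,4,4,3,3,1 for degrees 0…8.
Finally multiplying by (1 + 2x + x^4), the product of all factors after the first has coefficients 1,3,5,10,13,13,14,13,11 for degrees 0…8.
[x^8] = 1·11 + 2·13 + 1·14 = 51.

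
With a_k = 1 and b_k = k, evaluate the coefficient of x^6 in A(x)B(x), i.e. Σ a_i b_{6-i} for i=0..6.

Write out a_i and b_{6-i} for i = 0,…,6 and sum the products.
Σ = 1·6 + 1·5 + 1·4 + 1·3 + 1·2 + 1·1 + 1·0 = 21.

21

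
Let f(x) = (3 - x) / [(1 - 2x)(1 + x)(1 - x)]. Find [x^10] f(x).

3413

Partial fractions give a closed form: a_n = (10/3)·2^n + (2/3)·(-1)^n + (-1)·1^n.
At n = 10: a_10 = 3413.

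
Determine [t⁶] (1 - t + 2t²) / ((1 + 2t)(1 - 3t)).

The denominator gives the recurrence a_n = a_(n−1) + 6a_(n−2) for n ≥ 3; the numerator fixes a_0 = 1, a_1 = 0, a_2 = 8.
Iterating: 1, 0, 8, 8, 56, 104, 440, so a_6 = 440.

440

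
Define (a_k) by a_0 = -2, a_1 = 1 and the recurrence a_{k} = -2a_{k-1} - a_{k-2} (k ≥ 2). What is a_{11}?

-9

The ordinary generating function has denominator 1 + 2x + x^2.
Iterating the recurrence: a_0,…,a_{11} = -2, 1, 0, -1, 2, -3, 4, -5, 6, -7, 8, -9.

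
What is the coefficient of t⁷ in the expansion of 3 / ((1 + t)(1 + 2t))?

-765

Partial fractions give a closed form: a_n = (-3)·(-1)^n + (6)·(-2)^n.
At n = 7: a_7 = -765.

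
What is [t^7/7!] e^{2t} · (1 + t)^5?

The EGF product rule gives c_7 = Σ_{k_1+k_2=7} C(7; k_1,k_2) · ∏ g_i(k_i), where e^{2t} gives (2)^k; (1+t)^5 gives the falling factorial (5)_k.
g_1(k) for k = 0…7: 1, 2, 4, 8, 16, 32, 64, 128.
g_2(k) for k = 0…7: 1, 5, 20, 60, 120, 120, 0, 0.
c_7 = Σ_k C(7,k)·g_1(k)·g_2(7−k) = 21·4·120 + 35·8·120 + 35·16·60 + 21·32·20 + 7·64·5 + 1·128·1 = 10080 + 33600 + 33600 + 13440 + 2240 + 128 = 93088.

93088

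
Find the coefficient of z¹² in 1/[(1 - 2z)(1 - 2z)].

The denominator gives the recurrence a_n = 4a_(n−1) − 4a_(n−2) for n ≥ 2; the numerator fixes a_0 = 1, a_1 = 4.
Iterating: 1, 4, 12, 32, 80, 192, 448, 1024, 2304, 5120, 11264, 24576, 53248, so a_12 = 53248.

53248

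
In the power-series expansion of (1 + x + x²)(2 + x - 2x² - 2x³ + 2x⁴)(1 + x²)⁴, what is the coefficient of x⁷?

-6

(1 + x + x²) has coefficients 1,1,1 for degrees 0…2.
(2 + x - 2x² - 2x³ + 2x⁴) has coefficients 2,1,-2,-2,2,0,0,0 for degrees 0…7.
Finally multiplying by (1 + x²)⁴, the product of all factors after the first has coefficients 2,1,6,2,6,-2,4,-8 for degrees 0…7.
[x⁷] = 1·(-8) + 1·4 + 1·(-2) = -6.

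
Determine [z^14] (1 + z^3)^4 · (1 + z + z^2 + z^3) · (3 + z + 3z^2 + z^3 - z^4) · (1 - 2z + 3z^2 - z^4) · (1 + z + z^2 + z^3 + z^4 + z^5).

260

(1 + z^3)^4 has coefficients 1,0,0,4,0,0,6,0,0,4,0,0,1 for degrees 0…12.
(1 + z + z^2 + z^3) has coefficients 1,1,1,1,0,0,0,0,0,0,0,0,0,0,0 for degrees 0…14.
Multiplying by (3 + z + 3z^2 + z^3 - z^4) gives running coefficients 3,4,7,8,4,3,0,-1,0,0,0,0,0,0,0 for degrees 0…14.
Multiplying by (1 - 2z + 3z^2 - z^4) gives running coefficients 3,-2,8,6,6,15,-1,0,-2,-6,0,1,0,0,0 for degrees 0…14.
Finally multiplying by (1 + z + z^2 + z^3 + z^4 + z^5), the product of all factors after the first has coefficients 3,1,9,15,21,36,32,34,24,12,6,-8,-7,-7,-5 for degrees 0…14.
[z^14] = 1·(-5) + 4·(-8) + 6·24 + 4·36 + 1·9 = 260.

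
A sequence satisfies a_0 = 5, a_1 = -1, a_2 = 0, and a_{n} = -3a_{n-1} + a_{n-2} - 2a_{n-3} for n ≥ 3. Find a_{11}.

-199916

The ordinary generating function has denominator 1 + 3t - t^2 + 2t^3.
Iterating the recurrence: a_0,…,a_{11} = 5, -1, 0, -11, 35, -116, 405, -1401, 4840, -16731, 57835, -199916.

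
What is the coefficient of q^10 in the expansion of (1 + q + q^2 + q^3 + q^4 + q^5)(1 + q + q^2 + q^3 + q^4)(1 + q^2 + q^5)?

(1 + q + q^2 + q^3 + q^4 + q^5) has coefficients 1,1,1,1,1,1 for degrees 0…5.
(1 + q + q^2 + q^3 + q^4) has coefficients 1,1,1,1,1,0,0,0,0,0,0 for degrees 0…10.
Finally multiplying by (1 + q^2 + q^5), the product of all factors after the first has coefficients 1,1,2,2,2,2,2,1,1,1,0 for degrees 0…10.
[q^10] = 1·0 + 1·1 + 1·1 + 1·1 + 1·2 + 1·2 = 7.

7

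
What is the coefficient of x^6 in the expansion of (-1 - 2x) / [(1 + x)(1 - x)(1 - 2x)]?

-169

Partial fractions give a closed form: a_n = (1/6)·(-1)^n + (3/2)·1^n + (-8/3)·2^n.
At n = 6: a_6 = -169.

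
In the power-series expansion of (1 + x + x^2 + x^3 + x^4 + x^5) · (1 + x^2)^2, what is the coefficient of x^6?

(1 + x + x^2 + x^3 + x^4 + x^5) has coefficients 1,1,1,1,1,1 for degrees 0…5.
(1 + x^2)^2 has coefficients 1,0,2,0,1,0,0 for degrees 0…6.
[x^6] = 1·0 + 1·0 + 1·1 + 1·0 + 1·2 + 1·0 = 3.

3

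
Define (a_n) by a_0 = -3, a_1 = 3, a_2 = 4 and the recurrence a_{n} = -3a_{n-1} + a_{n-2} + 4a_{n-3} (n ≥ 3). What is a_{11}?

-141562

The ordinary generating function has denominator 1 + 3t - t^2 - 4t^3.
Iterating the recurrence: a_0,…,a_{11} = -3, 3, 4, -21, 79, -242, 721, -2089, 6020, -17265, 49459, -141562.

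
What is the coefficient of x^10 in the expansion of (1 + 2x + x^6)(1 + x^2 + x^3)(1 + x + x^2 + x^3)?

(1 + 2x + x^6) has coefficients 1,2,0,0,0,0,1 for degrees 0…6.
(1 + x^2 + x^3) has coefficients 1,0,1,1,0,0,0,0,0,0,0 for degrees 0…10.
Finally multiplying by (1 + x + x^2 + x^3), the product of all factors after the first has coefficients 1,1,2,3,2,2,1,0,0,0,0 for degrees 0…10.
[x^10] = 1·0 + 2·0 + 1·2 = 2.

2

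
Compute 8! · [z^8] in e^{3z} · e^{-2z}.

The EGF product rule gives c_8 = Σ_{k_1+k_2=8} C(8; k_1,k_2) · ∏ g_i(k_i), where e^{3z} gives (3)^k; e^{-2z} gives (-2)^k.
g_1(k) for k = 0…8: 1, 3, 9, 27, 81, 243, 729, 2187, 6561.
g_2(k) for k = 0…8: 1, -2, 4, -8, 16, -32, 64, -128, 256.
c_8 = Σ_k C(8,k)·g_1(k)·g_2(8−k) = 1·1·256 + 8·3·(-128) + 28·9·64 + 56·27·(-32) + 70·81·16 + 56·243·(-8) + 28·729·4 + 8·2187·(-2) + 1·6561·1 = 256 − 3072 + 16128 − 48384 + 90720 − 108864 + 81648 − 34992 + 6561 = 1.

1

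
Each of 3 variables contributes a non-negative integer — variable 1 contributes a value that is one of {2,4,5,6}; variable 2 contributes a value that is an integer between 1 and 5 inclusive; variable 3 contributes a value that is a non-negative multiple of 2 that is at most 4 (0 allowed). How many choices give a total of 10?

8

The generating function for the choices is (t² + t⁴ + t⁵ + t⁶)·(t + t² + t³ + t⁴ + t⁵)·(1 + t² + t⁴); the count is [t¹⁰].
(t² + t⁴ + t⁵ + t⁶) has coefficients 0,0,1,0,1,1,1 for degrees 0…6.
(t + t² + t³ + t⁴ + t⁵) has coefficients 0,1,1,1,1,1,0,0,0,0,0 for degrees 0…10.
Finally multiplying by (1 + t² + t⁴), the product of all factors after the first has coefficients 0,1,1,2,2,3,2,2,1,1,0 for degrees 0…10.
[t¹⁰] = 1·1 + 1·2 + 1·3 + 1·2 = 8.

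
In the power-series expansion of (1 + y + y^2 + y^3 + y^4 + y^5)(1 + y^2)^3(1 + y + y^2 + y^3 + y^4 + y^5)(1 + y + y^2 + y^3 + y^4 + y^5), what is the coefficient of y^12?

179

(1 + y + y^2 + y^3 + y^4 + y^5) has coefficients 1,1,1,1,1,1 for degrees 0…5.
(1 + y^2)^3 has coefficients 1,0,3,0,3,0,1,0,0,0,0,0,0 for degrees 0…12.
Multiplying by (1 + y + y^2 + y^3 + y^4 + y^5) gives running coefficients 1,1,4,4,7,7,7,7,4,4,1,1,0 for degrees 0…12.
Finally multiplying by (1 + y + y^2 + y^3 + y^4 + y^5), the product of all factors after the first has coefficients 1,2,6,10,17,24,30,36,36,36,30,24,17 for degrees 0…12.
[y^12] = 1·17 + 1·24 + 1·30 + 1·36 + 1·36 + 1·36 = 179.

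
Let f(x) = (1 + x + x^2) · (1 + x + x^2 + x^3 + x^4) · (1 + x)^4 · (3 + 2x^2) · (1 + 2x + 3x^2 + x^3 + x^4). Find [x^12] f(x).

352

(1 + x + x^2) has coefficients 1,1,1 for degrees 0…2.
(1 + x + x^2 + x^3 + x^4) has coefficients 1,1,1,1,1,0,0,0,0,0,0,0,0 for degrees 0…12.
Multiplying by (1 + x)^4 gives running coefficients 1,5,11,15,16,15,11,5,1,0,0,0,0 for degrees 0…12.
Multiplying by (3 + 2x^2) gives running coefficients 3,15,35,55,70,75,65,45,25,10,2,0,0 for degrees 0…12.
Finally multiplying by (1 + 2x + 3x^2 + x^3 + x^4), the product of all factors after the first has coefficients 3,21,74,173,303,430,515,525,455,335,207,104,41 for degrees 0…12.
[x^12] = 1·41 + 1·104 + 1·207 = 352.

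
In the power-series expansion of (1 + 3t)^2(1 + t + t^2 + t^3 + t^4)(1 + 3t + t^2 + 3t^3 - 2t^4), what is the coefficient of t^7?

(1 + 3t)^2 has coefficients 1,6,9 for degrees 0…2.
(1 + t + t^2 + t^3 + t^4) has coefficients 1,1,1,1,1,0,0,0 for degrees 0…7.
Finally multiplying by (1 + 3t + t^2 + 3t^3 - 2t^4), the product of all factors after the first has coefficients 1,4,5,8,6,5,2,1 for degrees 0…7.
[t^7] = 1·1 + 6·2 + 9·5 = 58.

58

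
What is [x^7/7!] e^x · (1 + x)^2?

The EGF product rule gives c_7 = Σ_{k_1+k_2=7} C(7; k_1,k_2) · ∏ g_i(k_i), where e^x gives (1)^k; (1+x)^2 gives the falling factorial (2)_k.
g_1(k) for k = 0…7: 1, 1, 1, 1, 1, 1, 1, 1.
g_2(k) for k = 0…7: 1, 2, 2, 0, 0, 0, 0, 0.
c_7 = Σ_k C(7,k)·g_1(k)·g_2(7−k) = 21·1·2 + 7·1·2 + 1·1·1 = 42 + 14 + 1 = 57.

57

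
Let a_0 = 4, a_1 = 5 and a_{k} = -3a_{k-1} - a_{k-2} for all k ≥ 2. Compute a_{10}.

-44161

The ordinary generating function has denominator 1 + 3z + z^2.
Iterating the recurrence: a_0,…,a_{10} = 4, 5, -19, 52, -137, 359, -940, 2461, -6443, 16868, -44161.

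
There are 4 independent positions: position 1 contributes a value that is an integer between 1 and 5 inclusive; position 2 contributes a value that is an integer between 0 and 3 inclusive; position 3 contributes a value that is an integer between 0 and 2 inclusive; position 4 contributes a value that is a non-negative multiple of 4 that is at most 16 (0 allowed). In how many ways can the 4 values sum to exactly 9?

The generating function for the choices is (z + z^2 + z^3 + z^4 + z^5)·(1 + z + z^2 + z^3)·(1 + z + z^2)·(1 + z^4 + z^8 + z^12 + z^16); the count is [z^9].
(z + z^2 + z^3 + z^4 + z^5) has coefficients 0,1,1,1,1,1 for degrees 0…5.
(1 + z + z^2 + z^3) has coefficients 1,1,1,1,0,0,0,0,0,0 for degrees 0…9.
Multiplying by (1 + z + z^2) gives running coefficients 1,2,3,3,2,1,0,0,0,0 for degrees 0…9.
Finally multiplying by (1 + z^4 + z^8 + z^12 + z^16), the product of all factors after the first has coefficients 1,2,3,3,3,3,3,3,3,3 for degrees 0…9.
[z^9] = 1·3 + 1·3 + 1·3 + 1·3 + 1·3 = 15.

15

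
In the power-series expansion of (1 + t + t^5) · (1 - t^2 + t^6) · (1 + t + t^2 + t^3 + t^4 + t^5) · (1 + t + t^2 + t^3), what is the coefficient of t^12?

(1 + t + t^5) has coefficients 1,1,0,0,0,1 for degrees 0…5.
(1 - t^2 + t^6) has coefficients 1,0,-1,0,0,0,1,0,0,0,0,0,0 for degrees 0…12.
Multiplying by (1 + t + t^2 + t^3 + t^4 + t^5) gives running coefficients 1,1,0,0,0,0,0,0,1,1,1,1,0 for degrees 0…12.
Finally multiplying by (1 + t + t^2 + t^3), the product of all factors after the first has coefficients 1,2,2,2,1,0,0,0,1,2,3,4,3 for degrees 0…12.
[t^12] = 1·3 + 1·4 + 1·0 = 7.

7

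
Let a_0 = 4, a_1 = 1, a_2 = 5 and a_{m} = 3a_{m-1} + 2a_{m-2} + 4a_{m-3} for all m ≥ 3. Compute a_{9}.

The ordinary generating function has denominator 1 - 3q - 2q^2 - 4q^3.
Iterating the recurrence: a_0,…,a_{9} = 4, 1, 5, 33, 113, 425, 1633, 6201, 23569, 89641.

89641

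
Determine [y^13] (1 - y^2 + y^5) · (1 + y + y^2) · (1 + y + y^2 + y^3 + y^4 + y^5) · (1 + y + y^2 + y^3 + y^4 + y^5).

(1 - y^2 + y^5) has coefficients 1,0,-1,0,0,1 for degrees 0…5.
(1 + y + y^2) has coefficients 1,1,1,0,0,0,0,0,0,0,0,0,0,0 for degrees 0…13.
Multiplying by (1 + y + y^2 + y^3 + y^4 + y^5) gives running coefficients 1,2,3,3,3,3,2,1,0,0,0,0,0,0 for degrees 0…13.
Finally multiplying by (1 + y + y^2 + y^3 + y^4 + y^5), the product of all factors after the first has coefficients 1,3,6,9,12,15,16,15,12,9,6,3,1,0 for degrees 0…13.
[y^13] = 1·0 − 1·3 + 1·12 = 9.

9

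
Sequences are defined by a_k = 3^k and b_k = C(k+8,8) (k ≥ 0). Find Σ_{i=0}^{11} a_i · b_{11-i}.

6721776

Write out a_i and b_{11-i} for i = 0,…,11 and sum the products.
Σ = 1·75582 + 3·43758 + 9·24310 + 27·12870 + 81·6435 + 243·3003 + 729·1287 + 2187·495 + 6561·165 + 19683·45 + 59049·9 + 177147·1 = 6721776.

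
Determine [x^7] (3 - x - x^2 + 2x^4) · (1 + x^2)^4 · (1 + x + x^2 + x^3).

20

(3 - x - x^2 + 2x^4) has coefficients 3,-1,-1,0,2 for degrees 0…4.
(1 + x^2)^4 has coefficients 1,0,4,0,6,0,4,0 for degrees 0…7.
Finally multiplying by (1 + x + x^2 + x^3), the product of all factors after the first has coefficients 1,1,5,5,10,10,10,10 for degrees 0…7.
[x^7] = 3·10 − 1·10 − 1·10 + 2·5 = 20.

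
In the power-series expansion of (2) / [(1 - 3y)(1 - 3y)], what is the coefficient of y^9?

The denominator gives the recurrence a_n = 6a_(n−1) − 9a_(n−2) for n ≥ 3; the numerator fixes a_0 = 2, a_1 = 12, a_2 = 54.
Iterating: 2, 12, 54, 216, 810, 2916, 10206, 34992, 118098, 393660, so a_9 = 393660.

393660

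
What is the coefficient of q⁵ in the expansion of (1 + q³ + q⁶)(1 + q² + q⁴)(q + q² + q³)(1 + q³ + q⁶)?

(1 + q³ + q⁶) has coefficients 1,0,0,1,0,0 for degrees 0…5.
(1 + q² + q⁴) has coefficients 1,0,1,0,1,0 for degrees 0…5.
Multiplying by (q + q² + q³) gives running coefficients 0,1,1,2,1,2 for degrees 0…5.
Finally multiplying by (1 + q³ + q⁶), the product of all factors after the first has coefficients 0,1,1,2,2,3 for degrees 0…5.
[q⁵] = 1·3 + 1·1 = 4.

4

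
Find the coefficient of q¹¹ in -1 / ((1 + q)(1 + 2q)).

Partial fractions give a closed form: a_n = (1)·(-1)^n + (-2)·(-2)^n.
At n = 11: a_11 = 4095.

4095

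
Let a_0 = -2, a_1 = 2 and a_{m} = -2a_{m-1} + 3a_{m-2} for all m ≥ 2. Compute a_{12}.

The ordinary generating function has denominator 1 + 2t - 3t^2.
Iterating the recurrence: a_0,…,a_{12} = -2, 2, -10, 26, -82, 242, -730, 2186, -6562, 19682, -59050, 177146, -531442.

-531442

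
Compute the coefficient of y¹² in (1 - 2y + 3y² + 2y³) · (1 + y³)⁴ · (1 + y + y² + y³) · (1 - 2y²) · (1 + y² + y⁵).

(1 - 2y + 3y² + 2y³) has coefficients 1,-2,3,2 for degrees 0…3.
(1 + y³)⁴ has coefficients 1,0,0,4,0,0,6,0,0,4,0,0,1 for degrees 0…12.
Multiplying by (1 + y + y² + y³) gives running coefficients 1,1,1,5,4,4,10,6,6,10,4,4,5 for degrees 0…12.
Multiplying by (1 - 2y²) gives running coefficients 1,1,-1,3,2,-6,2,-2,-14,-2,-8,-16,-3 for degrees 0…12.
Finally multiplying by (1 + y² + y⁵), the product of all factors after the first has coefficients 1,1,0,4,1,-2,5,-9,-9,-2,-28,-16,-13 for degrees 0…12.
[y¹²] = 1·(-13) − 2·(-16) + 3·(-28) + 2·(-2) = -69.

-69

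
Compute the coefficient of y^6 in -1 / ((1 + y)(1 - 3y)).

-547

Partial fractions give a closed form: a_n = (-1/4)·(-1)^n + (-3/4)·3^n.
At n = 6: a_6 = -547.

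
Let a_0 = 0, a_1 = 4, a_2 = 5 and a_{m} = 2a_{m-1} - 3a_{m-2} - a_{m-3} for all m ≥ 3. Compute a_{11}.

The ordinary generating function has denominator 1 - 2y + 3y^2 + y^3.
Iterating the recurrence: a_0,…,a_{11} = 0, 4, 5, -2, -23, -45, -19, 120, 342, 343, -460, -2291.

-2291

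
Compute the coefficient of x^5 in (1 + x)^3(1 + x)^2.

(1 + x)^3 has coefficients 1,3,3,1 for degrees 0…3.
(1 + x)^2 has coefficients 1,2,1,0,0,0 for degrees 0…5.
[x^5] = 1·0 + 3·0 + 3·0 + 1·1 = 1.

1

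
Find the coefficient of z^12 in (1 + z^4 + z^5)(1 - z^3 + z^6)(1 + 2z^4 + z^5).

(1 + z^4 + z^5) has coefficients 1,0,0,0,1,1 for degrees 0…5.
(1 - z^3 + z^6) has coefficients 1,0,0,-1,0,0,1,0,0,0,0,0,0 for degrees 0…12.
Finally multiplying by (1 + 2z^4 + z^5), the product of all factors after the first has coefficients 1,0,0,-1,2,1,1,-2,-1,0,2,1,0 for degrees 0…12.
[z^12] = 1·0 + 1·(-1) + 1·(-2) = -3.

-3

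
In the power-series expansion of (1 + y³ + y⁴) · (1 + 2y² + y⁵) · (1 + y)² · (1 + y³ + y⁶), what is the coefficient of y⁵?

9

(1 + y³ + y⁴) has coefficients 1,0,0,1,1 for degrees 0…4.
(1 + 2y² + y⁵) has coefficients 1,0,2,0,0,1 for degrees 0…5.
Multiplying by (1 + y)² gives running coefficients 1,2,3,4,2,1 for degrees 0…5.
Finally multiplying by (1 + y³ + y⁶), the product of all factors after the first has coefficients 1,2,3,5,4,4 for degrees 0…5.
[y⁵] = 1·4 + 1·3 + 1·2 = 9.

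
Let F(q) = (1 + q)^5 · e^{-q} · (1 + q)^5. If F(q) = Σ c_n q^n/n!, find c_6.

32251

The EGF product rule gives c_6 = Σ_{k_1+k_2+k_3=6} C(6; k_1,k_2,k_3) · ∏ g_i(k_i), where (1+q)^5 gives the falling factorial (5)_k; e^{-q} gives (-1)^k; (1+q)^5 gives the falling factorial (5)_k.
g_1(k) for k = 0…6: 1, 5, 20, 60, 120, 120, 0.
g_2(k) for k = 0…6: 1, -1, 1, -1, 1, -1, 1.
g_3(k) for k = 0…6: 1, 5, 20, 60, 120, 120, 0.
First combine the last two factors: h(k) = Σ_j C(k,j)·g_2(j)·g_3(k−j) for k = 0…6: 1, 4, 11, 14, -19, -56, 151.
c_6 = Σ_k C(6,k)·g_1(k)·h(6−k) = 1·1·151 + 6·5·(-56) + 15·20·(-19) + 20·60·14 + 15·120·11 + 6·120·4 = 151 − 1680 − 5700 + 16800 + 19800 + 2880 = 32251.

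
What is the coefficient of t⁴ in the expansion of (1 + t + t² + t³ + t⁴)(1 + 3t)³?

(1 + t + t² + t³ + t⁴) has coefficients 1,1,1,1,1 for degrees 0…4.
(1 + 3t)³ has coefficients 1,9,27,27,0 for degrees 0…4.
[t⁴] = 1·0 + 1·27 + 1·27 + 1·9 + 1·1 = 64.

64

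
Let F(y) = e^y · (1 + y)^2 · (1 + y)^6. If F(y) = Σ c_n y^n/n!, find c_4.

The EGF product rule gives c_4 = Σ_{k_1+k_2+k_3=4} C(4; k_1,k_2,k_3) · ∏ g_i(k_i), where e^y gives (1)^k; (1+y)^2 gives the falling factorial (2)_k; (1+y)^6 gives the falling factorial (6)_k.
g_1(k) for k = 0…4: 1, 1, 1, 1, 1.
g_2(k) for k = 0…4: 1, 2, 2, 0, 0.
g_3(k) for k = 0…4: 1, 6, 30, 120, 360.
First combine the last two factors: h(k) = Σ_j C(k,j)·g_2(j)·g_3(k−j) for k = 0…4: 1, 8, 56, 336, 1680.
c_4 = Σ_k C(4,k)·g_1(k)·h(4−k) = 1·1·1680 + 4·1·336 + 6·1·56 + 4·1·8 + 1·1·1 = 1680 + 1344 + 336 + 32 + 1 = 3393.

3393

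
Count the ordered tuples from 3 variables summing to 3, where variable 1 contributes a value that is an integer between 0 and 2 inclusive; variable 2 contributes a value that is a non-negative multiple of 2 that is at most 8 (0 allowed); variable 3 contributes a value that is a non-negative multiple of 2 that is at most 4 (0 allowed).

The generating function for the choices is (1 + y + y²)·(1 + y² + y⁴ + y⁶ + y⁸)·(1 + y² + y⁴); the count is [y³].
(1 + y + y²) has coefficients 1,1,1 for degrees 0…2.
(1 + y² + y⁴ + y⁶ + y⁸) has coefficients 1,0,1,0 for degrees 0…3.
Finally multiplying by (1 + y² + y⁴), the product of all factors after the first has coefficients 1,0,2,0 for degrees 0…3.
[y³] = 1·0 + 1·2 + 1·0 = 2.

2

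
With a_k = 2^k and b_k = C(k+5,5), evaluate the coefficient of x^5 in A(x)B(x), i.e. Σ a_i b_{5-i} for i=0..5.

The convolution is the x^5 coefficient of A(x)B(x).
Σ = 1·252 + 2·126 + 4·56 + 8·21 + 16·6 + 32·1 = 1024.

1024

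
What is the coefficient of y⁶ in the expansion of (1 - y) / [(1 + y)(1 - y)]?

1

The denominator gives the recurrence a_n = a_(n−2) for n ≥ 2; the numerator fixes a_0 = 1, a_1 = -1.
Iterating: 1, -1, 1, -1, 1, -1, 1, so a_6 = 1.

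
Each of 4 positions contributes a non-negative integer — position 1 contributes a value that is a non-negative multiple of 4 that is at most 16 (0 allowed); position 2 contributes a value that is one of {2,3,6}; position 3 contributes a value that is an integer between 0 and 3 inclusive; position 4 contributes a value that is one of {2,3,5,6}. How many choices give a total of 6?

4

The generating function for the choices is (1 + x⁴ + x⁸ + x¹² + x¹⁶)·(x² + x³ + x⁶)·(1 + x + x² + x³)·(x² + x³ + x⁵ + x⁶); the count is [x⁶].
(1 + x⁴ + x⁸ + x¹² + x¹⁶) has coefficients 1,0,0,0,1,0,0 for degrees 0…6.
(x² + x³ + x⁶) has coefficients 0,0,1,1,0,0,1 for degrees 0…6.
Multiplying by (1 + x + x² + x³) gives running coefficients 0,0,1,2,2,2,2 for degrees 0…6.
Finally multiplying by (x² + x³ + x⁵ + x⁶), the product of all factors after the first has coefficients 0,0,0,0,1,3,4 for degrees 0…6.
[x⁶] = 1·4 + 1·0 = 4.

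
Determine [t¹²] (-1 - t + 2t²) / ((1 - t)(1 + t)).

1

The denominator gives the recurrence a_n = a_(n−2) for n ≥ 3; the numerator fixes a_0 = -1, a_1 = -1, a_2 = 1.
Iterating: -1, -1, 1, -1, 1, -1, 1, -1, 1, -1, 1, -1, 1, so a_12 = 1.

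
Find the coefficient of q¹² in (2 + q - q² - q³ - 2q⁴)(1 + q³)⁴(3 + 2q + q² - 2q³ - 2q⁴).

-14

(2 + q - q² - q³ - 2q⁴) has coefficients 2,1,-1,-1,-2 for degrees 0…4.
(1 + q³)⁴ has coefficients 1,0,0,4,0,0,6,0,0,4,0,0,1 for degrees 0…12.
Finally multiplying by (3 + 2q + q² - 2q³ - 2q⁴), the product of all factors after the first has coefficients 3,2,1,10,6,4,10,4,6,0,-4,4,-5 for degrees 0…12.
[q¹²] = 2·(-5) + 1·4 − 1·(-4) − 1·0 − 2·6 = -14.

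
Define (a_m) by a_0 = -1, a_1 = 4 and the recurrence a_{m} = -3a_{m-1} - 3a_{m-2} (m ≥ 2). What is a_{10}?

The ordinary generating function has denominator 1 + 3q + 3q^2.
Iterating the recurrence: a_0,…,a_{10} = -1, 4, -9, 15, -18, 9, 27, -108, 243, -405, 486.

486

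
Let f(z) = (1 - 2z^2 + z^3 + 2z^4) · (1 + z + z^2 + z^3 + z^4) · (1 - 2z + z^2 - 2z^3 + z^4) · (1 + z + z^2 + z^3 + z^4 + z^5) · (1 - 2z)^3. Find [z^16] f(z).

21

(1 - 2z^2 + z^3 + 2z^4) has coefficients 1,0,-2,1,2 for degrees 0…4.
(1 + z + z^2 + z^3 + z^4) has coefficients 1,1,1,1,1,0,0,0,0,0,0,0,0,0,0,0,0 for degrees 0…16.
Multiplying by (1 - 2z + z^2 - 2z^3 + z^4) gives running coefficients 1,-1,0,-2,-1,-2,0,-1,1,0,0,0,0,0,0,0,0 for degrees 0…16.
Multiplying by (1 + z + z^2 + z^3 + z^4 + z^5) gives running coefficients 1,0,0,-2,-3,-5,-6,-6,-5,-3,-2,0,0,1,0,0,0 for degrees 0…16.
Finally multiplying by (1 - 2z)^3, the product of all factors after the first has coefficients 1,-6,12,-10,9,-11,4,-6,-1,3,4,16,0,17,-6,12,-8 for degrees 0…16.
[z^16] = 1·(-8) − 2·(-6) + 1·17 + 2·0 = 21.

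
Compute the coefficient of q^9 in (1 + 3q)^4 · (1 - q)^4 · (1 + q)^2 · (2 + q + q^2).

(1 + 3q)^4 has coefficients 1,12,54,108,81 for degrees 0…4.
(1 - q)^4 has coefficients 1,-4,6,-4,1,0,0,0,0,0 for degrees 0…9.
Multiplying by (1 + q)^2 gives running coefficients 1,-2,-1,4,-1,-2,1,0,0,0 for degrees 0…9.
Finally multiplying by (2 + q + q^2), the product of all factors after the first has coefficients 2,-3,-3,5,1,-1,-1,-1,1,0 for degrees 0…9.
[q^9] = 1·0 + 12·1 + 54·(-1) + 108·(-1) + 81·(-1) = -231.

-231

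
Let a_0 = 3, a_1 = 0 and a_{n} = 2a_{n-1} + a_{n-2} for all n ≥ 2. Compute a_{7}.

210

The ordinary generating function has denominator 1 - 2q - q^2.
Iterating the recurrence: a_0,…,a_{7} = 3, 0, 3, 6, 15, 36, 87, 210.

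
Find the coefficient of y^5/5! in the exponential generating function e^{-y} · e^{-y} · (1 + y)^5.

88

The EGF product rule gives c_5 = Σ_{k_1+k_2+k_3=5} C(5; k_1,k_2,k_3) · ∏ g_i(k_i), where e^{-y} gives (-1)^k; e^{-y} gives (-1)^k; (1+y)^5 gives the falling factorial (5)_k.
g_1(k) for k = 0…5: 1, -1, 1, -1, 1, -1.
g_2(k) for k = 0…5: 1, -1, 1, -1, 1, -1.
g_3(k) for k = 0…5: 1, 5, 20, 60, 120, 120.
First combine the last two factors: h(k) = Σ_j C(k,j)·g_2(j)·g_3(k−j) for k = 0…5: 1, 4, 11, 14, -19, -56.
c_5 = Σ_k C(5,k)·g_1(k)·h(5−k) = 1·1·(-56) + 5·(-1)·(-19) + 10·1·14 + 10·(-1)·11 + 5·1·4 + 1·(-1)·1 = −56 + 95 + 140 − 110 + 20 − 1 = 88.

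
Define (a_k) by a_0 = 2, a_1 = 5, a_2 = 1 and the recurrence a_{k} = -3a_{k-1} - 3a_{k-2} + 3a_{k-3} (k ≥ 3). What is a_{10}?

The ordinary generating function has denominator 1 + 3x + 3x^2 - 3x^3.
Iterating the recurrence: a_0,…,a_{10} = 2, 5, 1, -12, 48, -105, 135, 54, -882, 2889, -5859.

-5859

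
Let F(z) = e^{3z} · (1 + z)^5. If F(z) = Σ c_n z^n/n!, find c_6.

83079

The EGF product rule gives c_6 = Σ_{k_1+k_2=6} C(6; k_1,k_2) · ∏ g_i(k_i), where e^{3z} gives (3)^k; (1+z)^5 gives the falling factorial (5)_k.
g_1(k) for k = 0…6: 1, 3, 9, 27, 81, 243, 729.
g_2(k) for k = 0…6: 1, 5, 20, 60, 120, 120, 0.
c_6 = Σ_k C(6,k)·g_1(k)·g_2(6−k) = 6·3·120 + 15·9·120 + 20·27·60 + 15·81·20 + 6·243·5 + 1·729·1 = 2160 + 16200 + 32400 + 24300 + 7290 + 729 = 83079.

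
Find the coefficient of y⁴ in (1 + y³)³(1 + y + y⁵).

(1 + y³)³ has coefficients 1,0,0,3,0 for degrees 0…4.
(1 + y + y⁵) has coefficients 1,1,0,0,0 for degrees 0…4.
[y⁴] = 1·0 + 3·1 = 3.

3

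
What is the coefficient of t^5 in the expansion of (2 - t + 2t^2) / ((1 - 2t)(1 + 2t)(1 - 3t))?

The denominator gives the recurrence a_n = 3a_(n−1) + 4a_(n−2) − 12a_(n−3) for n ≥ 3; the numerator fixes a_0 = 2, a_1 = 5, a_2 = 25.
Iterating: 2, 5, 25, 71, 253, 743, so a_5 = 743.

743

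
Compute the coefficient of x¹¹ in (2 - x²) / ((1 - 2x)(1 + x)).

2389

The denominator gives the recurrence a_n = a_(n−1) + 2a_(n−2) for n ≥ 3; the numerator fixes a_0 = 2, a_1 = 2, a_2 = 5.
Iterating: 2, 2, 5, 9, 19, 37, 75, 149, 299, 597, 1195, 2389, so a_11 = 2389.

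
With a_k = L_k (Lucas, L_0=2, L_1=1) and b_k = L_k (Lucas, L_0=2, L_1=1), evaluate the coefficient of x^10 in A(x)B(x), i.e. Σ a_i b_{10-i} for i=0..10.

The convolution is the t^10 coefficient of A(t)B(t).
Σ = 2·123 + 1·76 + 3·47 + 4·29 + 7·18 + 11·11 + 18·7 + 29·4 + 47·3 + 76·1 + 123·2 = 1531.

1531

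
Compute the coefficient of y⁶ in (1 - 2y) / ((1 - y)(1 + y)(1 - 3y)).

Partial fractions give a closed form: a_n = (1/4)·1^n + (3/8)·(-1)^n + (3/8)·3^n.
At n = 6: a_6 = 274.

274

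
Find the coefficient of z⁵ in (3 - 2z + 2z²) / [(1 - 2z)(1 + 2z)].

-32

The denominator gives the recurrence a_n = 4a_(n−2) for n ≥ 3; the numerator fixes a_0 = 3, a_1 = -2, a_2 = 14.
Iterating: 3, -2, 14, -8, 56, -32, so a_5 = -32.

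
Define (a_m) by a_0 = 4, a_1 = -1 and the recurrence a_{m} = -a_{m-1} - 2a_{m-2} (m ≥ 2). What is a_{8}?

-59

The ordinary generating function has denominator 1 + t + 2t^2.
Iterating the recurrence: a_0,…,a_{8} = 4, -1, -7, 9, 5, -23, 13, 33, -59.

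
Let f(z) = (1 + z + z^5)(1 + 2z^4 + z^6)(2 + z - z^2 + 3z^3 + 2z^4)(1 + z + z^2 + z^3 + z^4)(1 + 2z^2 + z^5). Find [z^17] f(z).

83

(1 + z + z^5) has coefficients 1,1,0,0,0,1 for degrees 0…5.
(1 + 2z^4 + z^6) has coefficients 1,0,0,0,2,0,1,0,0,0,0,0,0,0,0,0,0,0 for degrees 0…17.
Multiplying by (2 + z - z^2 + 3z^3 + 2z^4) gives running coefficients 2,1,-1,3,6,2,0,7,3,3,2,0,0,0,0,0,0,0 for degrees 0…17.
Multiplying by (1 + z + z^2 + z^3 + z^4) gives running coefficients 2,3,2,5,11,11,10,18,18,15,15,15,8,5,2,0,0,0 for degrees 0…17.
Finally multiplying by (1 + 2z^2 + z^5), the product of all factors after the first has coefficients 2,3,6,11,15,23,35,42,43,62,62,55,56,53,33,25,19,8 for degrees 0…17.
[z^17] = 1·8 + 1·19 + 1·56 = 83.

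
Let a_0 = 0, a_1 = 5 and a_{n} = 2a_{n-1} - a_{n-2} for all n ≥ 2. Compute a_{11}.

The ordinary generating function has denominator 1 - 2x + x^2.
Iterating the recurrence: a_0,…,a_{11} = 0, 5, 10, 15, 20, 25, 30, 35, 40, 45, 50, 55.

55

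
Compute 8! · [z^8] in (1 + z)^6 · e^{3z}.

The EGF product rule gives c_8 = Σ_{k_1+k_2=8} C(8; k_1,k_2) · ∏ g_i(k_i), where (1+z)^6 gives the falling factorial (6)_k; e^{3z} gives (3)^k.
g_1(k) for k = 0…8: 1, 6, 30, 120, 360, 720, 720, 0, 0.
g_2(k) for k = 0…8: 1, 3, 9, 27, 81, 243, 729, 2187, 6561.
c_8 = Σ_k C(8,k)·g_1(k)·g_2(8−k) = 1·1·6561 + 8·6·2187 + 28·30·729 + 56·120·243 + 70·360·81 + 56·720·27 + 28·720·9 = 6561 + 104976 + 612360 + 1632960 + 2041200 + 1088640 + 181440 = 5668137.

5668137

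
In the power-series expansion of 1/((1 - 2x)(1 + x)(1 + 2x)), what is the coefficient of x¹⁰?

Partial fractions give a closed form: a_n = (1/3)·2^n + (-1/3)·(-1)^n + (1)·(-2)^n.
At n = 10: a_10 = 1365.

1365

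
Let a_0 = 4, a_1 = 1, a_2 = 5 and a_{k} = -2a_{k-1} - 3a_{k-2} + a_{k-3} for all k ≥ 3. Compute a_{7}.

The ordinary generating function has denominator 1 + 2z + 3z^2 - z^3.
Iterating the recurrence: a_0,…,a_{7} = 4, 1, 5, -9, 4, 24, -69, 70.

70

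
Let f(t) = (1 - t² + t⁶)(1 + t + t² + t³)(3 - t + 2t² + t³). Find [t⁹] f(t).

5

(1 - t² + t⁶) has coefficients 1,0,-1,0,0,0,1 for degrees 0…6.
(1 + t + t² + t³) has coefficients 1,1,1,1,0,0,0,0,0,0 for degrees 0…9.
Finally multiplying by (3 - t + 2t² + t³), the product of all factors after the first has coefficients 3,2,4,5,2,3,1,0,0,0 for degrees 0…9.
[t⁹] = 1·0 − 1·0 + 1·5 = 5.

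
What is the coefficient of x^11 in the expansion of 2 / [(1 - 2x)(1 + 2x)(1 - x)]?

2730

The denominator gives the recurrence a_n = a_(n−1) + 4a_(n−2) − 4a_(n−3) for n ≥ 3; the numerator fixes a_0 = 2, a_1 = 2, a_2 = 10.
Iterating: 2, 2, 10, 10, 42, 42, 170, 170, 682, 682, 2730, 2730, so a_11 = 2730.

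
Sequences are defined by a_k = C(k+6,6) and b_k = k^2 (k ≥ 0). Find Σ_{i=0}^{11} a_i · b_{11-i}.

Write out a_i and b_{11-i} for i = 0,…,11 and sum the products.
Σ = 1·121 + 7·100 + 28·81 + 84·64 + 210·49 + 462·36 + 924·25 + 1716·16 + 3003·9 + 5005·4 + 8008·1 + 12376·0 = 140998.

140998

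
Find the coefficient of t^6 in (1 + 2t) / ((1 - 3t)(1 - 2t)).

Partial fractions give a closed form: a_n = (5)·3^n + (-4)·2^n.
At n = 6: a_6 = 3389.

3389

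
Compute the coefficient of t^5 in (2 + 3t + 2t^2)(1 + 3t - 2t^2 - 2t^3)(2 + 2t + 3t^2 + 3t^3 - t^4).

(2 + 3t + 2t^2) has coefficients 2,3,2 for degrees 0…2.
(1 + 3t - 2t^2 - 2t^3) has coefficients 1,3,-2,-2,0,0 for degrees 0…5.
Finally multiplying by (2 + 2t + 3t^2 + 3t^3 - t^4), the product of all factors after the first has coefficients 2,8,5,4,-2,-15 for degrees 0…5.
[t^5] = 2·(-15) + 3·(-2) + 2·4 = -28.

-28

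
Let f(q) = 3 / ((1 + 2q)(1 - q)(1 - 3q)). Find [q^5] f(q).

630

Partial fractions give a closed form: a_n = (4/5)·(-2)^n + (-1/2)·1^n + (27/10)·3^n.
At n = 5: a_5 = 630.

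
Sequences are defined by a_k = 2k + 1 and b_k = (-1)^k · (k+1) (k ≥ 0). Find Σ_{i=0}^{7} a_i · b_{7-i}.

4

This is [x^7] in the product of the two ordinary generating functions.
Σ = 1·(-8) + 3·7 + 5·(-6) + 7·5 + 9·(-4) + 11·3 + 13·(-2) + 15·1 = 4.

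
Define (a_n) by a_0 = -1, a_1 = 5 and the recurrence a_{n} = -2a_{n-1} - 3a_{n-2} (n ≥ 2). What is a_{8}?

-241

The ordinary generating function has denominator 1 + 2z + 3z^2.
Iterating the recurrence: a_0,…,a_{8} = -1, 5, -7, -1, 23, -43, 17, 95, -241.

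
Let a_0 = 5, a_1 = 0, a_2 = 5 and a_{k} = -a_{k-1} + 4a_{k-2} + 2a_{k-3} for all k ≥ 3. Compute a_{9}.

35

The ordinary generating function has denominator 1 + y - 4y^2 - 2y^3.
Iterating the recurrence: a_0,…,a_{9} = 5, 0, 5, 5, 15, 15, 55, 35, 215, 35.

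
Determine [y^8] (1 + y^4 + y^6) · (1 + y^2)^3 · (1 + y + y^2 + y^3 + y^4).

15

(1 + y^4 + y^6) has coefficients 1,0,0,0,1,0,1 for degrees 0…6.
(1 + y^2)^3 has coefficients 1,0,3,0,3,0,1,0,0 for degrees 0…8.
Finally multiplying by (1 + y + y^2 + y^3 + y^4), the product of all factors after the first has coefficients 1,1,4,4,7,6,7,4,4 for degrees 0…8.
[y^8] = 1·4 + 1·7 + 1·4 = 15.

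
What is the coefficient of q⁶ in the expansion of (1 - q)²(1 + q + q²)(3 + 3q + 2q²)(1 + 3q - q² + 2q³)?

(1 - q)² has coefficients 1,-2,1 for degrees 0…2.
(1 + q + q²) has coefficients 1,1,1,0,0,0,0 for degrees 0…6.
Multiplying by (3 + 3q + 2q²) gives running coefficients 3,6,8,5,2,0,0 for degrees 0…6.
Finally multiplying by (1 + 3q - q² + 2q³), the product of all factors after the first has coefficients 3,15,23,29,21,17,8 for degrees 0…6.
[q⁶] = 1·8 − 2·17 + 1·21 = -5.

-5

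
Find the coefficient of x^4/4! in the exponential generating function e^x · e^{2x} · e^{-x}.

16

The EGF product rule gives c_4 = Σ_{k_1+k_2+k_3=4} C(4; k_1,k_2,k_3) · ∏ g_i(k_i), where e^x gives (1)^k; e^{2x} gives (2)^k; e^{-x} gives (-1)^k.
g_1(k) for k = 0…4: 1, 1, 1, 1, 1.
g_2(k) for k = 0…4: 1, 2, 4, 8, 16.
g_3(k) for k = 0…4: 1, -1, 1, -1, 1.
First combine the last two factors: h(k) = Σ_j C(k,j)·g_2(j)·g_3(k−j) for k = 0…4: 1, 1, 1, 1, 1.
c_4 = Σ_k C(4,k)·g_1(k)·h(4−k) = 1·1·1 + 4·1·1 + 6·1·1 + 4·1·1 + 1·1·1 = 1 + 4 + 6 + 4 + 1 = 16.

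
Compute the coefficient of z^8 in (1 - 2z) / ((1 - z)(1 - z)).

The denominator gives the recurrence a_n = 2a_(n−1) − a_(n−2) for n ≥ 2; the numerator fixes a_0 = 1, a_1 = 0.
Iterating: 1, 0, -1, -2, -3, -4, -5, -6, -7, so a_8 = -7.

-7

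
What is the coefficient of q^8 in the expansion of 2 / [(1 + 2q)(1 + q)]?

1022

Partial fractions give a closed form: a_n = (4)·(-2)^n + (-2)·(-1)^n.
At n = 8: a_8 = 1022.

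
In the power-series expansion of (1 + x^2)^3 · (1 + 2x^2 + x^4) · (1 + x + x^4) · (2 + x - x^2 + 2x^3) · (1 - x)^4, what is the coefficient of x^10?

(1 + x^2)^3 has coefficients 1,0,3,0,3,0,1 for degrees 0…6.
(1 + 2x^2 + x^4) has coefficients 1,0,2,0,1,0,0,0,0,0,0 for degrees 0…10.
Multiplying by (1 + x + x^4) gives running coefficients 1,1,2,2,2,1,2,0,1,0,0 for degrees 0…10.
Multiplying by (2 + x - x^2 + 2x^3) gives running coefficients 2,3,4,7,6,6,7,5,2,5,-1 for degrees 0…10.
Finally multiplying by (1 - x)^4, the product of all factors after the first has coefficients 2,-5,4,1,-8,11,-5,-4,6,5,-22 for degrees 0…10.
[x^10] = 1·(-22) + 3·6 + 3·(-5) + 1·(-8) = -27.

-27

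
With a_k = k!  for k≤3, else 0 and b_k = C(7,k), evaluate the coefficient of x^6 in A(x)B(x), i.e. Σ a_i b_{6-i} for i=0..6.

308

This is [x^6] in the product of the two ordinary generating functions.
Σ = 1·7 + 1·21 + 2·35 + 6·35 + 0·21 + 0·7 + 0·1 = 308.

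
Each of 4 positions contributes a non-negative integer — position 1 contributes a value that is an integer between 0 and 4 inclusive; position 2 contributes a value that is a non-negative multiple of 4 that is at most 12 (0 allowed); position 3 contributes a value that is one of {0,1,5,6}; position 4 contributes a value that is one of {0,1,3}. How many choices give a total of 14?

15

The generating function for the choices is (1 + q + q^2 + q^3 + q^4)·(1 + q^4 + q^8 + q^12)·(1 + q + q^5 + q^6)·(1 + q + q^3); the count is [q^14].
(1 + q + q^2 + q^3 + q^4) has coefficients 1,1,1,1,1 for degrees 0…4.
(1 + q^4 + q^8 + q^12) has coefficients 1,0,0,0,1,0,0,0,1,0,0,0,1,0,0 for degrees 0…14.
Multiplying by (1 + q + q^5 + q^6) gives running coefficients 1,1,0,0,1,2,1,0,1,2,1,0,1,2,1 for degrees 0…14.
Finally multiplying by (1 + q + q^3), the product of all factors after the first has coefficients 1,2,1,1,2,3,3,2,3,4,3,2,3,4,3 for degrees 0…14.
[q^14] = 1·3 + 1·4 + 1·3 + 1·2 + 1·3 = 15.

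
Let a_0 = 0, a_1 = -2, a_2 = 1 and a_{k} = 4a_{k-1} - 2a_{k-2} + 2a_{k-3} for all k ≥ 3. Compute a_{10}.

The ordinary generating function has denominator 1 - 4y + 2y^2 - 2y^3.
Iterating the recurrence: a_0,…,a_{10} = 0, -2, 1, 8, 26, 90, 324, 1168, 4204, 15128, 54440.

54440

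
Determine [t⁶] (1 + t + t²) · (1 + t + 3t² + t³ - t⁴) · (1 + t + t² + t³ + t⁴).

12

(1 + t + t²) has coefficients 1,1,1 for degrees 0…2.
(1 + t + 3t² + t³ - t⁴) has coefficients 1,1,3,1,-1,0,0 for degrees 0…6.
Finally multiplying by (1 + t + t² + t³ + t⁴), the product of all factors after the first has coefficients 1,2,5,6,5,4,3 for degrees 0…6.
[t⁶] = 1·3 + 1·4 + 1·5 = 12.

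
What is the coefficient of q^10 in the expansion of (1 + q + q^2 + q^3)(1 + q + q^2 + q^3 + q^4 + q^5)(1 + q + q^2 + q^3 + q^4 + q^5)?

(1 + q + q^2 + q^3) has coefficients 1,1,1,1 for degrees 0…3.
(1 + q + q^2 + q^3 + q^4 + q^5) has coefficients 1,1,1,1,1,1,0,0,0,0,0 for degrees 0…10.
Finally multiplying by (1 + q + q^2 + q^3 + q^4 + q^5), the product of all factors after the first has coefficients 1,2,3,4,5,6,5,4,3,2,1 for degrees 0…10.
[q^10] = 1·1 + 1·2 + 1·3 + 1·4 = 10.

10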